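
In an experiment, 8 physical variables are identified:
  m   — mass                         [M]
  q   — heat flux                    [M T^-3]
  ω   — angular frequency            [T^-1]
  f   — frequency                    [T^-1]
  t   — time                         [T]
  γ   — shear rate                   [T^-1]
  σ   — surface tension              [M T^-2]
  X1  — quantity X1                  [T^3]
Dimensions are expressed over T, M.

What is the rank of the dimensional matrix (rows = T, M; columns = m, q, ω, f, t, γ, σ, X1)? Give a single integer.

2

Write exponents as rows T,M / cols m,q,ω,f,t,γ,σ,X1:
  T: [ 0 -3 -1 -1  1 -1 -2  3]
  M: [ 1  1  0  0  0  0  1  0]
RREF → pivots at {m,q} ⇒ r = 2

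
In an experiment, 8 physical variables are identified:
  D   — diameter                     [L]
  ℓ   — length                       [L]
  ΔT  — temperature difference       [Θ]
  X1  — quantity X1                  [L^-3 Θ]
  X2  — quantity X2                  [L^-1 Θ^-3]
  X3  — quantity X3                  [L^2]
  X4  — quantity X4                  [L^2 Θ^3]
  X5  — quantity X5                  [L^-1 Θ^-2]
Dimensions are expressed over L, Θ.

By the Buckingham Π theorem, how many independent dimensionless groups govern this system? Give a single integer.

6

Dimensional matrix (L×Θ by D×ℓ×ΔT×X1×X2×X3×X4×X5):
  L: [ 1  1  0 -3 -1  2  2 -1]
  Θ: [ 0  0  1  1 -3  0  3 -2]
RREF → pivots at {D,ΔT} ⇒ r = 2
8 vars − rank 2 = 6 Π groups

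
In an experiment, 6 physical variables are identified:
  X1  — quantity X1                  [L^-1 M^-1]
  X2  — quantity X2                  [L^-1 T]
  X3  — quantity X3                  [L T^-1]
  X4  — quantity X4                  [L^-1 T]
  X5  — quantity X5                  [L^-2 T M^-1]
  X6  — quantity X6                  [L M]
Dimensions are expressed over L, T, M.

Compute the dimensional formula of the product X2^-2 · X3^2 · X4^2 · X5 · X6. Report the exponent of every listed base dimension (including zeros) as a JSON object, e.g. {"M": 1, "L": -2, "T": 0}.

{"L": 1, "T": -1, "M": 0}

Exponent matrix [L,T,M] × [X1,X2,X3,X4,X5,X6]:
  L: [-1 -1  1 -1 -2  1]
  T: [ 0  1 -1  1  1  0]
  M: [-1  0  0  0 -1  1]
  [L]: (-2)·-1+(2)·1+(2)·-1+(1)·-2+(1)·1 = 1
  [T]: (-2)·1+(2)·-1+(2)·1+(1)·1+(1)·0 = -1
  [M]: (-2)·0+(2)·0+(2)·0+(1)·-1+(1)·1 = 0
⇒ L T^-1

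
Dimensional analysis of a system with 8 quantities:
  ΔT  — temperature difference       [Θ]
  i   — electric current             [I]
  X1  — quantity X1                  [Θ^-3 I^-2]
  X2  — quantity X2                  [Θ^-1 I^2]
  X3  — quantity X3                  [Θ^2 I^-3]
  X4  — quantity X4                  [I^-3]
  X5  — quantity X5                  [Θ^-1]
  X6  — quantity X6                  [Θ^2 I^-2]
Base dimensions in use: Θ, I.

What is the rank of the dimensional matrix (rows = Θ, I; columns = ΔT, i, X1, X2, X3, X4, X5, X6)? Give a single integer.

Write exponents as rows Θ,I / cols ΔT,i,X1,X2,X3,X4,X5,X6:
  Θ: [ 1  0 -3 -1  2  0 -1  2]
  I: [ 0  1 -2  2 -3 -3  0 -2]
Row reduction gives pivot columns ΔT,i; rank = 2

2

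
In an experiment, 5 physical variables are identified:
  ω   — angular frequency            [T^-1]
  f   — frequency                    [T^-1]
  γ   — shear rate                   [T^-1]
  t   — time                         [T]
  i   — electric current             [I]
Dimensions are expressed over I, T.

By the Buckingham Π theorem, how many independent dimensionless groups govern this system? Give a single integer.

Exponent matrix [I,T] × [ω,f,γ,t,i]:
  I: [ 0  0  0  0  1]
  T: [-1 -1 -1  1  0]
Row reduction gives pivot columns ω,i; rank = 2
Π count = n − r = 5 − 2 = 3

3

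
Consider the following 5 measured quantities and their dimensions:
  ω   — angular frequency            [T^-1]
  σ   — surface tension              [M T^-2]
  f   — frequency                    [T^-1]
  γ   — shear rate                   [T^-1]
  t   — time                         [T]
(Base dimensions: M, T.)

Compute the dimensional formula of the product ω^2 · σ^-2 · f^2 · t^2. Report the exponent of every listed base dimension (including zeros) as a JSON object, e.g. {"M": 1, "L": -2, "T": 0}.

Dimensional matrix (M×T by ω×σ×f×γ×t):
  M: [ 0  1  0  0  0]
  T: [-1 -2 -1 -1  1]
  [M]: (2)·0+(-2)·1+(2)·0+(2)·0 = -2
  [T]: (2)·-1+(-2)·-2+(2)·-1+(2)·1 = 2
⇒ M^-2 T^2

{"M": -2, "T": 2}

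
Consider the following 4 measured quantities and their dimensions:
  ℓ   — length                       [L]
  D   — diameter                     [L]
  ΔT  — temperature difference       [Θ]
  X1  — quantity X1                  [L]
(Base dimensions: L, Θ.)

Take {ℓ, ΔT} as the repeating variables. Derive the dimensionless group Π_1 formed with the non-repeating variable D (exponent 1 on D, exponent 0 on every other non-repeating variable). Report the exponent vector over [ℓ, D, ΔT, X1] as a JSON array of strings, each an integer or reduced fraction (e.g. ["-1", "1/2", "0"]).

Dimensional matrix (L×Θ by ℓ×D×ΔT×X1):
  L: [ 1  1  0  1]
  Θ: [ 0  0  1  0]
Row reduction gives pivot columns ℓ,ΔT; rank = 2
Pivot set = {ℓ,ΔT}, free = {D,X1}
RREF:
  r0: [   1    1    0    1]
  r1: [   0    0    1    0]
Fix exponent of D at 1, X1 at 0; solve each RREF row for its pivot's exponent:
  r0: exp(ℓ) + (1)·1 = 0 ⇒ exp(ℓ) = -1
  r1: exp(ΔT) + (0)·1 = 0 ⇒ exp(ΔT) = 0
Π_1 = ℓ^-1 · D

["-1", "1", "0", "0"]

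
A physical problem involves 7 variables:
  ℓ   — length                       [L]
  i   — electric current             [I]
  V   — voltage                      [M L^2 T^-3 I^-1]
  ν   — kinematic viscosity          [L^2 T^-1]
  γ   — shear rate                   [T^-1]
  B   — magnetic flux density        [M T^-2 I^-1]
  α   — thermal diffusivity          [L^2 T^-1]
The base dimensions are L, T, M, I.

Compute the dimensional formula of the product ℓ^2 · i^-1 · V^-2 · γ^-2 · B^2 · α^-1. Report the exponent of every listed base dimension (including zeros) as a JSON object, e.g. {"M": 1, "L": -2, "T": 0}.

{"L": -4, "T": 5, "M": 0, "I": -1}

Write exponents as rows L,T,M,I / cols ℓ,i,V,ν,γ,B,α:
  L: [ 1  0  2  2  0  0  2]
  T: [ 0  0 -3 -1 -1 -2 -1]
  M: [ 0  0  1  0  0  1  0]
  I: [ 0  1 -1  0  0 -1  0]
  [L]: (2)·1+(-1)·0+(-2)·2+(-2)·0+(2)·0+(-1)·2 = -4
  [T]: (2)·0+(-1)·0+(-2)·-3+(-2)·-1+(2)·-2+(-1)·-1 = 5
  [M]: (2)·0+(-1)·0+(-2)·1+(-2)·0+(2)·1+(-1)·0 = 0
  [I]: (2)·0+(-1)·1+(-2)·-1+(-2)·0+(2)·-1+(-1)·0 = -1
⇒ L^-4 T^5 I^-1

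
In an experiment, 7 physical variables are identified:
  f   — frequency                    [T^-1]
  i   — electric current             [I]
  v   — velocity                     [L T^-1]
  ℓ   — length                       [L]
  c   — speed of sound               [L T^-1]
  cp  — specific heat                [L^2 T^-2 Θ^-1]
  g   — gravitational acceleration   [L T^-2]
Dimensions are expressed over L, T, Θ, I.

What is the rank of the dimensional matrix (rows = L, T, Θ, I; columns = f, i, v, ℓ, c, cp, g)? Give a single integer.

Dimensional matrix (L×T×Θ×I by f×i×v×ℓ×c×cp×g):
  L: [ 0  0  1  1  1  2  1]
  T: [-1  0 -1  0 -1 -2 -2]
  Θ: [ 0  0  0  0  0 -1  0]
  I: [ 0  1  0  0  0  0  0]
Row reduction gives pivot columns f,i,v,cp; rank = 4

4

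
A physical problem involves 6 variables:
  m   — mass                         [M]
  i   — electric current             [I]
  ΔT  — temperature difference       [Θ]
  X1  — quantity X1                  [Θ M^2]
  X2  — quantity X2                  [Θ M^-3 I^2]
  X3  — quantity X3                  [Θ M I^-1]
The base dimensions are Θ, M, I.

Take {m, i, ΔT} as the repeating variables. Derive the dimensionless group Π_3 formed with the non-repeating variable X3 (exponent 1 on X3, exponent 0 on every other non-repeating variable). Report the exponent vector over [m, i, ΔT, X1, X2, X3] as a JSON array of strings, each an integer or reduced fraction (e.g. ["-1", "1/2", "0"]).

["-1", "1", "-1", "0", "0", "1"]

Write exponents as rows Θ,M,I / cols m,i,ΔT,X1,X2,X3:
  Θ: [ 0  0  1  1  1  1]
  M: [ 1  0  0  2 -3  1]
  I: [ 0  1  0  0  2 -1]
Row reduction gives pivot columns m,i,ΔT; rank = 3
Repeat: m,i,ΔT; free: X1,X2,X3
RREF:
  r0: [   1    0    0    2   -3    1]
  r1: [   0    1    0    0    2   -1]
  r2: [   0    0    1    1    1    1]
Fix exponent of X3 at 1, X1 at 0, X2 at 0; solve each RREF row for its pivot's exponent:
  r0: exp(m) + (1)·1 = 0 ⇒ exp(m) = -1
  r1: exp(i) + (-1)·1 = 0 ⇒ exp(i) = 1
  r2: exp(ΔT) + (1)·1 = 0 ⇒ exp(ΔT) = -1
Π_3 = m^-1 · i · ΔT^-1 · X3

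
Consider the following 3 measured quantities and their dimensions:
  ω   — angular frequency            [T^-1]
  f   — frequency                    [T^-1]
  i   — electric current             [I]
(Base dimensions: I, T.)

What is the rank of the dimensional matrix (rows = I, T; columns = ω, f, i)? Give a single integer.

2

Write exponents as rows I,T / cols ω,f,i:
  I: [ 0  0  1]
  T: [-1 -1  0]
Row reduction gives pivot columns ω,i; rank = 2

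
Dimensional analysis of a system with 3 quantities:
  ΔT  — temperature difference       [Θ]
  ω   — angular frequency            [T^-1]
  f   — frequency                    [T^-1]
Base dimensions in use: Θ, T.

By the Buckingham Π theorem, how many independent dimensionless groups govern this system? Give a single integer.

1

Dimensional matrix (Θ×T by ΔT×ω×f):
  Θ: [ 1  0  0]
  T: [ 0 -1 -1]
Row reduction gives pivot columns ΔT,ω; rank = 2
n=3, r=2 ⇒ 1 dimensionless group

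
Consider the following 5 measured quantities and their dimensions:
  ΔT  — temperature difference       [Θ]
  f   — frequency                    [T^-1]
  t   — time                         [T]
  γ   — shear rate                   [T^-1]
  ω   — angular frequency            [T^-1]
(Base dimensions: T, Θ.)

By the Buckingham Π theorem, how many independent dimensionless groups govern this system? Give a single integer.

Exponent matrix [T,Θ] × [ΔT,f,t,γ,ω]:
  T: [ 0 -1  1 -1 -1]
  Θ: [ 1  0  0  0  0]
Row reduction gives pivot columns ΔT,f; rank = 2
n=5, r=2 ⇒ 3 dimensionless groups

3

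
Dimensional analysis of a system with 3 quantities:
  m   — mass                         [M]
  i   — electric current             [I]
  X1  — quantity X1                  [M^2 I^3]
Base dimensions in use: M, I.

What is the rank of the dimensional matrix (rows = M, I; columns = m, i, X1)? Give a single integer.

2

Exponent matrix [M,I] × [m,i,X1]:
  M: [ 1  0  2]
  I: [ 0  1  3]
RREF → pivots at {m,i} ⇒ r = 2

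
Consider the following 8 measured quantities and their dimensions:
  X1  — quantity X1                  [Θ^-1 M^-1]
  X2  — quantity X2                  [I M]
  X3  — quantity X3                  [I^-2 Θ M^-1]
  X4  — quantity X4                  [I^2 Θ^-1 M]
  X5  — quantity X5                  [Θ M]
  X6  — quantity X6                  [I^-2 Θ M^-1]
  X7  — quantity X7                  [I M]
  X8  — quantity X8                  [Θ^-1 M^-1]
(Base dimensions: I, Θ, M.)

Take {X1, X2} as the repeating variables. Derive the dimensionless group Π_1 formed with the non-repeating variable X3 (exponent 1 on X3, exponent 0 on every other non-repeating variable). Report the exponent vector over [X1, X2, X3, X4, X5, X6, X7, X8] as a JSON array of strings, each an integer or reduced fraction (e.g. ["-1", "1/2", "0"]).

["1", "2", "1", "0", "0", "0", "0", "0"]

Write exponents as rows I,Θ,M / cols X1,X2,X3,X4,X5,X6,X7,X8:
  I: [ 0  1 -2  2  0 -2  1  0]
  Θ: [-1  0  1 -1  1  1  0 -1]
  M: [-1  1 -1  1  1 -1  1 -1]
Row reduction gives pivot columns X1,X2; rank = 2
Repeat: X1,X2; free: X3,X4,X5,X6,X7,X8
RREF:
  r0: [   1    0   -1    1   -1   -1    0    1]
  r1: [   0    1   -2    2    0   -2    1    0]
  r2: [   0    0    0    0    0    0    0    0]
Fix exponent of X3 at 1, X4 at 0, X5 at 0, X6 at 0, X7 at 0, X8 at 0; solve each RREF row for its pivot's exponent:
  r0: exp(X1) + (-1)·1 = 0 ⇒ exp(X1) = 1
  r1: exp(X2) + (-2)·1 = 0 ⇒ exp(X2) = 2
Π_1 = X1 · X2^2 · X3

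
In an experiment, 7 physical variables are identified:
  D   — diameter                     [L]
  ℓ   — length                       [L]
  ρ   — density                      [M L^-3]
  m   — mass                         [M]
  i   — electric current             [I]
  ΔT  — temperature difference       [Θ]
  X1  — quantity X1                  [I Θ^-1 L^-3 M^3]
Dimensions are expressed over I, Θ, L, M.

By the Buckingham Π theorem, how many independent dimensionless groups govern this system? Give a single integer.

Write exponents as rows I,Θ,L,M / cols D,ℓ,ρ,m,i,ΔT,X1:
  I: [ 0  0  0  0  1  0  1]
  Θ: [ 0  0  0  0  0  1 -1]
  L: [ 1  1 -3  0  0  0 -3]
  M: [ 0  0  1  1  0  0  3]
Echelon form has 4 nonzero rows (pivots: D,ρ,i,ΔT)
7 vars − rank 4 = 3 Π groups

3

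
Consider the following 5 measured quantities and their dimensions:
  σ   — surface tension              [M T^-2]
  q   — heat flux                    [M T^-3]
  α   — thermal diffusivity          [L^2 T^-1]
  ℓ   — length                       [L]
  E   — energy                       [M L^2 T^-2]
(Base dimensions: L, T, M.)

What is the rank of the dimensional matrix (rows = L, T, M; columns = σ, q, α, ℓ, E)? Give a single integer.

Exponent matrix [L,T,M] × [σ,q,α,ℓ,E]:
  L: [ 0  0  2  1  2]
  T: [-2 -3 -1  0 -2]
  M: [ 1  1  0  0  1]
Row reduction gives pivot columns σ,q,α; rank = 3

3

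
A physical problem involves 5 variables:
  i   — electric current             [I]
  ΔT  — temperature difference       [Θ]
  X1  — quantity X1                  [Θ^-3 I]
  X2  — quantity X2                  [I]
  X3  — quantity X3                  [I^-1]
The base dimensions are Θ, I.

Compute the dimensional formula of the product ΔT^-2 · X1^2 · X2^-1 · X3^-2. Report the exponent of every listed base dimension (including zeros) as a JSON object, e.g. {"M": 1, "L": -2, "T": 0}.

Exponent matrix [Θ,I] × [i,ΔT,X1,X2,X3]:
  Θ: [ 0  1 -3  0  0]
  I: [ 1  0  1  1 -1]
  [Θ]: (-2)·1+(2)·-3+(-1)·0+(-2)·0 = -8
  [I]: (-2)·0+(2)·1+(-1)·1+(-2)·-1 = 3
⇒ Θ^-8 I^3

{"Θ": -8, "I": 3}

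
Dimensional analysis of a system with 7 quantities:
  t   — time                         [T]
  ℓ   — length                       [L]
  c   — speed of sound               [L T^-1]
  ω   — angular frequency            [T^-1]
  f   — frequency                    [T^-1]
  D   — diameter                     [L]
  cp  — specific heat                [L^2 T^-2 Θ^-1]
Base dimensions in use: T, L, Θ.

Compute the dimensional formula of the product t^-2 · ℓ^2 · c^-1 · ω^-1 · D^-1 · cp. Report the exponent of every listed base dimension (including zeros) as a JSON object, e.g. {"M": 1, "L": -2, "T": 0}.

Dimensional matrix (T×L×Θ by t×ℓ×c×ω×f×D×cp):
  T: [ 1  0 -1 -1 -1  0 -2]
  L: [ 0  1  1  0  0  1  2]
  Θ: [ 0  0  0  0  0  0 -1]
  [T]: (-2)·1+(2)·0+(-1)·-1+(-1)·-1+(-1)·0+(1)·-2 = -2
  [L]: (-2)·0+(2)·1+(-1)·1+(-1)·0+(-1)·1+(1)·2 = 2
  [Θ]: (-2)·0+(2)·0+(-1)·0+(-1)·0+(-1)·0+(1)·-1 = -1
⇒ T^-2 L^2 Θ^-1

{"T": -2, "L": 2, "Θ": -1}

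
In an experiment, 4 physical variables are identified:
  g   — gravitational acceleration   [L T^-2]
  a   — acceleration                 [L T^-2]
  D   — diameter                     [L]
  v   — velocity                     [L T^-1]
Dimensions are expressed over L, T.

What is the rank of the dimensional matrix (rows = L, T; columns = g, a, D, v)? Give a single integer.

2

Exponent matrix [L,T] × [g,a,D,v]:
  L: [ 1  1  1  1]
  T: [-2 -2  0 -1]
Echelon form has 2 nonzero rows (pivots: g,D)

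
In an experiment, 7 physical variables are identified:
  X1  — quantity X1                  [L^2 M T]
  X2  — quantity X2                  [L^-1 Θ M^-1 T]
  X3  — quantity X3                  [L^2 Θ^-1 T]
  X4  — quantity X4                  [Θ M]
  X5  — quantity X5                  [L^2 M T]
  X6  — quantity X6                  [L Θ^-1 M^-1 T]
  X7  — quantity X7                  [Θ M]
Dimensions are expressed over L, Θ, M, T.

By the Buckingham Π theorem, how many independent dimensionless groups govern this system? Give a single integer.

Write exponents as rows L,Θ,M,T / cols X1,X2,X3,X4,X5,X6,X7:
  L: [ 2 -1  2  0  2  1  0]
  Θ: [ 0  1 -1  1  0 -1  1]
  M: [ 1 -1  0  1  1 -1  1]
  T: [ 1  1  1  0  1  1  0]
RREF → pivots at {X1,X2,X3} ⇒ r = 3
n=7, r=3 ⇒ 4 dimensionless groups

4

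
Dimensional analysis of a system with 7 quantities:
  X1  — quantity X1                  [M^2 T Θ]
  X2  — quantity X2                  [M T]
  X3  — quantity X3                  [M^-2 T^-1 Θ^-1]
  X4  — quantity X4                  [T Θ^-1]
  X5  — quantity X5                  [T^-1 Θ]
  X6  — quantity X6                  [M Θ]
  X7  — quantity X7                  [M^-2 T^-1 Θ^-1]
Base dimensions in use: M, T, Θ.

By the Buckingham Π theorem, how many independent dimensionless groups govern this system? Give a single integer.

Dimensional matrix (M×T×Θ by X1×X2×X3×X4×X5×X6×X7):
  M: [ 2  1 -2  0  0  1 -2]
  T: [ 1  1 -1  1 -1  0 -1]
  Θ: [ 1  0 -1 -1  1  1 -1]
Echelon form has 2 nonzero rows (pivots: X1,X2)
n=7, r=2 ⇒ 5 dimensionless groups

5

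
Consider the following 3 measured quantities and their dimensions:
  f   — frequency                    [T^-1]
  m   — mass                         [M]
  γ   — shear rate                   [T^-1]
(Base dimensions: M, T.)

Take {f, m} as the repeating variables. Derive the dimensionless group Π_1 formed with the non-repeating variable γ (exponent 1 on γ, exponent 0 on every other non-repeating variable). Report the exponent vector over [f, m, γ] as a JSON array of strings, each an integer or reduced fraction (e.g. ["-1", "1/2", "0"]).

["-1", "0", "1"]

Write exponents as rows M,T / cols f,m,γ:
  M: [ 0  1  0]
  T: [-1  0 -1]
Echelon form has 2 nonzero rows (pivots: f,m)
Repeat: f,m; free: γ
RREF:
  r0: [   1    0    1]
  r1: [   0    1    0]
Fix exponent of γ at 1; solve each RREF row for its pivot's exponent:
  r0: exp(f) + (1)·1 = 0 ⇒ exp(f) = -1
  r1: exp(m) + (0)·1 = 0 ⇒ exp(m) = 0
Π_1 = f^-1 · γ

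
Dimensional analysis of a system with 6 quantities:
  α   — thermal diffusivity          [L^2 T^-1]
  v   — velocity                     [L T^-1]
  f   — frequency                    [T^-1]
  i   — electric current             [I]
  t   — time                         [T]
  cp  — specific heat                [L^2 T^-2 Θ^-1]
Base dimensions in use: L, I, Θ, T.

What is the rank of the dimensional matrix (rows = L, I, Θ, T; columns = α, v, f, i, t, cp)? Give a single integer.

Exponent matrix [L,I,Θ,T] × [α,v,f,i,t,cp]:
  L: [ 2  1  0  0  0  2]
  I: [ 0  0  0  1  0  0]
  Θ: [ 0  0  0  0  0 -1]
  T: [-1 -1 -1  0  1 -2]
RREF → pivots at {α,v,i,cp} ⇒ r = 4

4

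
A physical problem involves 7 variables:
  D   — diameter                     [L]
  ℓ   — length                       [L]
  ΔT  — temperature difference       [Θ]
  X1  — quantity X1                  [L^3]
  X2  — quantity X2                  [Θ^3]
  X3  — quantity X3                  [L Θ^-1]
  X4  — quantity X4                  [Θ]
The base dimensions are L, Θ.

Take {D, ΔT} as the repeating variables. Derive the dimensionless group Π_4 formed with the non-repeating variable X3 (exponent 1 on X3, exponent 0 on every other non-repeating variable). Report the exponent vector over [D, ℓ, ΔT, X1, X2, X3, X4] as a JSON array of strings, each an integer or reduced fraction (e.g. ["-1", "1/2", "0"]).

Exponent matrix [L,Θ] × [D,ℓ,ΔT,X1,X2,X3,X4]:
  L: [ 1  1  0  3  0  1  0]
  Θ: [ 0  0  1  0  3 -1  1]
Row reduction gives pivot columns D,ΔT; rank = 2
Repeat: D,ΔT; free: ℓ,X1,X2,X3,X4
RREF:
  r0: [   1    1    0    3    0    1    0]
  r1: [   0    0    1    0    3   -1    1]
Fix exponent of X3 at 1, ℓ at 0, X1 at 0, X2 at 0, X4 at 0; solve each RREF row for its pivot's exponent:
  r0: exp(D) + (1)·1 = 0 ⇒ exp(D) = -1
  r1: exp(ΔT) + (-1)·1 = 0 ⇒ exp(ΔT) = 1
Π_4 = D^-1 · ΔT · X3

["-1", "0", "1", "0", "0", "1", "0"]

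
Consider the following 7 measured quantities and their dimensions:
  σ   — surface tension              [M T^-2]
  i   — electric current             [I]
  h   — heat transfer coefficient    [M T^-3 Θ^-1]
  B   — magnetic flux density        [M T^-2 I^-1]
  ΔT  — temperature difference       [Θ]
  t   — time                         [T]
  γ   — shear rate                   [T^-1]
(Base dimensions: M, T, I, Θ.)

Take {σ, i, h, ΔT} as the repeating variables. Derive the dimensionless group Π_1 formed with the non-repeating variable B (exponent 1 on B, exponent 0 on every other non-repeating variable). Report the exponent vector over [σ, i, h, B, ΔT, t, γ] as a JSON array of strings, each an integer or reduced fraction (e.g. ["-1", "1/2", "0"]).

["-1", "1", "0", "1", "0", "0", "0"]

Dimensional matrix (M×T×I×Θ by σ×i×h×B×ΔT×t×γ):
  M: [ 1  0  1  1  0  0  0]
  T: [-2  0 -3 -2  0  1 -1]
  I: [ 0  1  0 -1  0  0  0]
  Θ: [ 0  0 -1  0  1  0  0]
RREF → pivots at {σ,i,h,ΔT} ⇒ r = 4
Repeat: σ,i,h,ΔT; free: B,t,γ
RREF:
  r0: [   1    0    0    1    0    1   -1]
  r1: [   0    1    0   -1    0    0    0]
  r2: [   0    0    1    0    0   -1    1]
  r3: [   0    0    0    0    1   -1    1]
Fix exponent of B at 1, t at 0, γ at 0; solve each RREF row for its pivot's exponent:
  r0: exp(σ) + (1)·1 = 0 ⇒ exp(σ) = -1
  r1: exp(i) + (-1)·1 = 0 ⇒ exp(i) = 1
  r2: exp(h) + (0)·1 = 0 ⇒ exp(h) = 0
  r3: exp(ΔT) + (0)·1 = 0 ⇒ exp(ΔT) = 0
Π_1 = σ^-1 · i · B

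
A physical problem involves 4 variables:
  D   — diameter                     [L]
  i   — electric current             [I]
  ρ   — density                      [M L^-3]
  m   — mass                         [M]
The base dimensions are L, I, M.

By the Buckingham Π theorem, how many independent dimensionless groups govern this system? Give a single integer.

1

Write exponents as rows L,I,M / cols D,i,ρ,m:
  L: [ 1  0 -3  0]
  I: [ 0  1  0  0]
  M: [ 0  0  1  1]
Echelon form has 3 nonzero rows (pivots: D,i,ρ)
4 vars − rank 3 = 1 Π group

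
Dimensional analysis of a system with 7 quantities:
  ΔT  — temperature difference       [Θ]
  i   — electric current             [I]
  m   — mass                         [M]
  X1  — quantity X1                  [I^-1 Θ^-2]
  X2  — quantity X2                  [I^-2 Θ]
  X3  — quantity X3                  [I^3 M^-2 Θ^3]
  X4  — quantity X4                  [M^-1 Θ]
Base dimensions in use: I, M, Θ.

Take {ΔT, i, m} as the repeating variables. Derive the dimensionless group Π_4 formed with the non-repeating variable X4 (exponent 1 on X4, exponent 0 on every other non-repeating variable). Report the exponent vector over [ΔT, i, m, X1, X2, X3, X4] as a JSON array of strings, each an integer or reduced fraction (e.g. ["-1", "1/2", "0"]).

Dimensional matrix (I×M×Θ by ΔT×i×m×X1×X2×X3×X4):
  I: [ 0  1  0 -1 -2  3  0]
  M: [ 0  0  1  0  0 -2 -1]
  Θ: [ 1  0  0 -2  1  3  1]
Row reduction gives pivot columns ΔT,i,m; rank = 3
Repeat: ΔT,i,m; free: X1,X2,X3,X4
RREF:
  r0: [   1    0    0   -2    1    3    1]
  r1: [   0    1    0   -1   -2    3    0]
  r2: [   0    0    1    0    0   -2   -1]
Fix exponent of X4 at 1, X1 at 0, X2 at 0, X3 at 0; solve each RREF row for its pivot's exponent:
  r0: exp(ΔT) + (1)·1 = 0 ⇒ exp(ΔT) = -1
  r1: exp(i) + (0)·1 = 0 ⇒ exp(i) = 0
  r2: exp(m) + (-1)·1 = 0 ⇒ exp(m) = 1
Π_4 = ΔT^-1 · m · X4

["-1", "0", "1", "0", "0", "0", "1"]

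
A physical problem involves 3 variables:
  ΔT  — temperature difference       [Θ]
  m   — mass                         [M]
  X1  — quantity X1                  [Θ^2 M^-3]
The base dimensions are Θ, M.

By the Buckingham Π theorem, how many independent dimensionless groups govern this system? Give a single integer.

1

Write exponents as rows Θ,M / cols ΔT,m,X1:
  Θ: [ 1  0  2]
  M: [ 0  1 -3]
Echelon form has 2 nonzero rows (pivots: ΔT,m)
Π count = n − r = 3 − 2 = 1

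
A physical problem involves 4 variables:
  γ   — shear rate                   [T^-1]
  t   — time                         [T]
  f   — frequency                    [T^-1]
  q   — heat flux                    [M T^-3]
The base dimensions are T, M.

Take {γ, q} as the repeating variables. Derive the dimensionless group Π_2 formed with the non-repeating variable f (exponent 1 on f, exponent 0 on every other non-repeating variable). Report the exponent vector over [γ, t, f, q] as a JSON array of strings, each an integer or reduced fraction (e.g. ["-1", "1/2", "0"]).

Dimensional matrix (T×M by γ×t×f×q):
  T: [-1  1 -1 -3]
  M: [ 0  0  0  1]
Row reduction gives pivot columns γ,q; rank = 2
Repeat: γ,q; free: t,f
RREF:
  r0: [   1   -1    1    0]
  r1: [   0    0    0    1]
Fix exponent of f at 1, t at 0; solve each RREF row for its pivot's exponent:
  r0: exp(γ) + (1)·1 = 0 ⇒ exp(γ) = -1
  r1: exp(q) + (0)·1 = 0 ⇒ exp(q) = 0
Π_2 = γ^-1 · f

["-1", "0", "1", "0"]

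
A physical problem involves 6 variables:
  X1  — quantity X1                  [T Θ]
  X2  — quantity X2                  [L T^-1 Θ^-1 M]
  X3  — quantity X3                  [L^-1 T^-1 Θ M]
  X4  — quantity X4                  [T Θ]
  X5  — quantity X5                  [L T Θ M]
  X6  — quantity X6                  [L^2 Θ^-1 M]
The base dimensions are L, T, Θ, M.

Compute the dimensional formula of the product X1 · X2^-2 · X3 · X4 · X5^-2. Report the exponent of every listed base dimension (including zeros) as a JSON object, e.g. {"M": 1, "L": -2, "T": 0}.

Write exponents as rows L,T,Θ,M / cols X1,X2,X3,X4,X5,X6:
  L: [ 0  1 -1  0  1  2]
  T: [ 1 -1 -1  1  1  0]
  Θ: [ 1 -1  1  1  1 -1]
  M: [ 0  1  1  0  1  1]
  [L]: (1)·0+(-2)·1+(1)·-1+(1)·0+(-2)·1 = -5
  [T]: (1)·1+(-2)·-1+(1)·-1+(1)·1+(-2)·1 = 1
  [Θ]: (1)·1+(-2)·-1+(1)·1+(1)·1+(-2)·1 = 3
  [M]: (1)·0+(-2)·1+(1)·1+(1)·0+(-2)·1 = -3
⇒ L^-5 T Θ^3 M^-3

{"L": -5, "T": 1, "Θ": 3, "M": -3}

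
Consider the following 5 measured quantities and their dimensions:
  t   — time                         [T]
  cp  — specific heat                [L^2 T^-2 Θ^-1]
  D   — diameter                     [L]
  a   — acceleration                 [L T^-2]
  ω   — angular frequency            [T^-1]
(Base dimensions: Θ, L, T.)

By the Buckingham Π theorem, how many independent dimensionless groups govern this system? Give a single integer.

Exponent matrix [Θ,L,T] × [t,cp,D,a,ω]:
  Θ: [ 0 -1  0  0  0]
  L: [ 0  2  1  1  0]
  T: [ 1 -2  0 -2 -1]
Row reduction gives pivot columns t,cp,D; rank = 3
Π count = n − r = 5 − 3 = 2

2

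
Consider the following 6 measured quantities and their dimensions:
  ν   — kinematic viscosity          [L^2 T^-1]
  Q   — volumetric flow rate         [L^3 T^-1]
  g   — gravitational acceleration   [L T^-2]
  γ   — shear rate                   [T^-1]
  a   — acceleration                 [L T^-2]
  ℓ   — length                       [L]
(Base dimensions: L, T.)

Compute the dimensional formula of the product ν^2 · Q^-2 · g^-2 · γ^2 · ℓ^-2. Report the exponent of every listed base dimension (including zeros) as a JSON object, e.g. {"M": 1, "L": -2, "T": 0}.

Write exponents as rows L,T / cols ν,Q,g,γ,a,ℓ:
  L: [ 2  3  1  0  1  1]
  T: [-1 -1 -2 -1 -2  0]
  [L]: (2)·2+(-2)·3+(-2)·1+(2)·0+(-2)·1 = -6
  [T]: (2)·-1+(-2)·-1+(-2)·-2+(2)·-1+(-2)·0 = 2
⇒ L^-6 T^2

{"L": -6, "T": 2}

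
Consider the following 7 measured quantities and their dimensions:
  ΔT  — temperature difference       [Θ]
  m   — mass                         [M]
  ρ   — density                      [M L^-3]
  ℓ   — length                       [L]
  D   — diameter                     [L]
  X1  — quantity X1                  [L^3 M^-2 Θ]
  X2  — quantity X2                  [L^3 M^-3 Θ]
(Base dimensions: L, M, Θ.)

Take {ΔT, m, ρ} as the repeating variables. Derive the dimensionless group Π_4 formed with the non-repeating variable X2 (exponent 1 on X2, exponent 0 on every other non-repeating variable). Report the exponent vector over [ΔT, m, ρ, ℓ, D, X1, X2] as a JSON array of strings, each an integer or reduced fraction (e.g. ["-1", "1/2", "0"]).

["-1", "2", "1", "0", "0", "0", "1"]

Write exponents as rows L,M,Θ / cols ΔT,m,ρ,ℓ,D,X1,X2:
  L: [ 0  0 -3  1  1  3  3]
  M: [ 0  1  1  0  0 -2 -3]
  Θ: [ 1  0  0  0  0  1  1]
Echelon form has 3 nonzero rows (pivots: ΔT,m,ρ)
Pivot set = {ΔT,m,ρ}, free = {ℓ,D,X1,X2}
RREF:
  r0: [   1    0    0    0    0    1    1]
  r1: [   0    1    0  1/3  1/3   -1   -2]
  r2: [   0    0    1 -1/3 -1/3   -1   -1]
Fix exponent of X2 at 1, ℓ at 0, D at 0, X1 at 0; solve each RREF row for its pivot's exponent:
  r0: exp(ΔT) + (1)·1 = 0 ⇒ exp(ΔT) = -1
  r1: exp(m) + (-2)·1 = 0 ⇒ exp(m) = 2
  r2: exp(ρ) + (-1)·1 = 0 ⇒ exp(ρ) = 1
Π_4 = ΔT^-1 · m^2 · ρ · X2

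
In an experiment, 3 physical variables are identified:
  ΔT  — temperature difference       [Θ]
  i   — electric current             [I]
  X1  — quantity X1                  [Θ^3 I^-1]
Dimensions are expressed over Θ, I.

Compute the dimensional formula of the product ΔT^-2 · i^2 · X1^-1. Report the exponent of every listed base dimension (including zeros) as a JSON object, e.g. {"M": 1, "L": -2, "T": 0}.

{"Θ": -5, "I": 3}

Write exponents as rows Θ,I / cols ΔT,i,X1:
  Θ: [ 1  0  3]
  I: [ 0  1 -1]
  [Θ]: (-2)·1+(2)·0+(-1)·3 = -5
  [I]: (-2)·0+(2)·1+(-1)·-1 = 3
⇒ Θ^-5 I^3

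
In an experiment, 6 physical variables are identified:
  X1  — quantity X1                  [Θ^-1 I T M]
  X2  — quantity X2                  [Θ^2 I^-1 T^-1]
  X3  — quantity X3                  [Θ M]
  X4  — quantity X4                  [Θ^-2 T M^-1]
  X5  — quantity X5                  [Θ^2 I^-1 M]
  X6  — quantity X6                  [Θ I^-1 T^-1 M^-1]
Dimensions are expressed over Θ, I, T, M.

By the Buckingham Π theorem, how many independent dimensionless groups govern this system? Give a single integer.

Exponent matrix [Θ,I,T,M] × [X1,X2,X3,X4,X5,X6]:
  Θ: [-1  2  1 -2  2  1]
  I: [ 1 -1  0  0 -1 -1]
  T: [ 1 -1  0  1  0 -1]
  M: [ 1  0  1 -1  1 -1]
Echelon form has 3 nonzero rows (pivots: X1,X2,X4)
n=6, r=3 ⇒ 3 dimensionless groups

3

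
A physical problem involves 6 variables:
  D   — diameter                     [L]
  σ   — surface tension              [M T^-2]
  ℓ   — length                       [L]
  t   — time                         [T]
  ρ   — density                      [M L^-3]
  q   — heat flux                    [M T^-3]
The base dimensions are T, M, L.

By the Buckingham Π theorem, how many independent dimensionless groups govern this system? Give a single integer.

3

Exponent matrix [T,M,L] × [D,σ,ℓ,t,ρ,q]:
  T: [ 0 -2  0  1  0 -3]
  M: [ 0  1  0  0  1  1]
  L: [ 1  0  1  0 -3  0]
RREF → pivots at {D,σ,t} ⇒ r = 3
6 vars − rank 3 = 3 Π groups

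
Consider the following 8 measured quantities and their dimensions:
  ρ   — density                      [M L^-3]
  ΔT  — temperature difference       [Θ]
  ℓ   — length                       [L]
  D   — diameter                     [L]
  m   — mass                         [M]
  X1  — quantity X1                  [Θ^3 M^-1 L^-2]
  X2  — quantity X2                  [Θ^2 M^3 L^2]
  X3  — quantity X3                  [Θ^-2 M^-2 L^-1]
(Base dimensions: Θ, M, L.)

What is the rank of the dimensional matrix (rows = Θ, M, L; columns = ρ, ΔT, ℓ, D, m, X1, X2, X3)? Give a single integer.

3

Write exponents as rows Θ,M,L / cols ρ,ΔT,ℓ,D,m,X1,X2,X3:
  Θ: [ 0  1  0  0  0  3  2 -2]
  M: [ 1  0  0  0  1 -1  3 -2]
  L: [-3  0  1  1  0 -2  2 -1]
RREF → pivots at {ρ,ΔT,ℓ} ⇒ r = 3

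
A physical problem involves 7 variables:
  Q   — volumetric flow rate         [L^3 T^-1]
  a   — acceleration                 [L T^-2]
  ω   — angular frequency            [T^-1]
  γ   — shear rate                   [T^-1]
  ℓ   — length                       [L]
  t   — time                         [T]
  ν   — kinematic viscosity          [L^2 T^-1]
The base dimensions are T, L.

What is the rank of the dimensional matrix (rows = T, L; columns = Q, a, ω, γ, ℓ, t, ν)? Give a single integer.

Exponent matrix [T,L] × [Q,a,ω,γ,ℓ,t,ν]:
  T: [-1 -2 -1 -1  0  1 -1]
  L: [ 3  1  0  0  1  0  2]
Echelon form has 2 nonzero rows (pivots: Q,a)

2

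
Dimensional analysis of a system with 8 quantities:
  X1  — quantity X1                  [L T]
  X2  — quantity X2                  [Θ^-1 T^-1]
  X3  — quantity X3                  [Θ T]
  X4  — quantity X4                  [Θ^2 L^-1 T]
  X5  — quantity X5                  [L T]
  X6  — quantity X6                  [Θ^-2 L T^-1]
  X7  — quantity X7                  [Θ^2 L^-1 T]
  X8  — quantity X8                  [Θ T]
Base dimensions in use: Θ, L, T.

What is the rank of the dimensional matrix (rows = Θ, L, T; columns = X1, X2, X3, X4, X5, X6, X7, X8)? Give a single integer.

Exponent matrix [Θ,L,T] × [X1,X2,X3,X4,X5,X6,X7,X8]:
  Θ: [ 0 -1  1  2  0 -2  2  1]
  L: [ 1  0  0 -1  1  1 -1  0]
  T: [ 1 -1  1  1  1 -1  1  1]
Row reduction gives pivot columns X1,X2; rank = 2

2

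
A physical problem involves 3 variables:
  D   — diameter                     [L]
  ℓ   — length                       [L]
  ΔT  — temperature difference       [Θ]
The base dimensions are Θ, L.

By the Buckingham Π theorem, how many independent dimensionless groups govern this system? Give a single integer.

Write exponents as rows Θ,L / cols D,ℓ,ΔT:
  Θ: [ 0  0  1]
  L: [ 1  1  0]
RREF → pivots at {D,ΔT} ⇒ r = 2
n=3, r=2 ⇒ 1 dimensionless group

1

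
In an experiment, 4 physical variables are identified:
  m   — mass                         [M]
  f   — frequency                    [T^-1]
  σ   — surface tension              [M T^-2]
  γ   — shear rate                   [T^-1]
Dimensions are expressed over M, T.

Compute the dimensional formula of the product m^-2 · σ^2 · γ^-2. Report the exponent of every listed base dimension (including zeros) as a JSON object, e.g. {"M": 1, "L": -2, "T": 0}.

{"M": 0, "T": -2}

Dimensional matrix (M×T by m×f×σ×γ):
  M: [ 1  0  1  0]
  T: [ 0 -1 -2 -1]
  [M]: (-2)·1+(2)·1+(-2)·0 = 0
  [T]: (-2)·0+(2)·-2+(-2)·-1 = -2
⇒ T^-2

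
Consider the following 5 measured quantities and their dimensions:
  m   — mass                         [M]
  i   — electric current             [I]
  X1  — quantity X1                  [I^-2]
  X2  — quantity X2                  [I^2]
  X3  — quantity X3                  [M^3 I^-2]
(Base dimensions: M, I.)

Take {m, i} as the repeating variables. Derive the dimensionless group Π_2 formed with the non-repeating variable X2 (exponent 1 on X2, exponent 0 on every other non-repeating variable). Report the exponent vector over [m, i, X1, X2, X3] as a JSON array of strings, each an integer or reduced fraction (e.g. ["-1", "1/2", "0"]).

Exponent matrix [M,I] × [m,i,X1,X2,X3]:
  M: [ 1  0  0  0  3]
  I: [ 0  1 -2  2 -2]
RREF → pivots at {m,i} ⇒ r = 2
Pivot set = {m,i}, free = {X1,X2,X3}
RREF:
  r0: [   1    0    0    0    3]
  r1: [   0    1   -2    2   -2]
Fix exponent of X2 at 1, X1 at 0, X3 at 0; solve each RREF row for its pivot's exponent:
  r0: exp(m) + (0)·1 = 0 ⇒ exp(m) = 0
  r1: exp(i) + (2)·1 = 0 ⇒ exp(i) = -2
Π_2 = i^-2 · X2

["0", "-2", "0", "1", "0"]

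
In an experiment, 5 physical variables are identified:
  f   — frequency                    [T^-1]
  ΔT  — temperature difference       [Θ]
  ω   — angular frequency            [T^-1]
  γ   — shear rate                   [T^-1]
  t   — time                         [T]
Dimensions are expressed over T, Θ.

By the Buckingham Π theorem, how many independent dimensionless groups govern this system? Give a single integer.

3

Exponent matrix [T,Θ] × [f,ΔT,ω,γ,t]:
  T: [-1  0 -1 -1  1]
  Θ: [ 0  1  0  0  0]
RREF → pivots at {f,ΔT} ⇒ r = 2
Π count = n − r = 5 − 2 = 3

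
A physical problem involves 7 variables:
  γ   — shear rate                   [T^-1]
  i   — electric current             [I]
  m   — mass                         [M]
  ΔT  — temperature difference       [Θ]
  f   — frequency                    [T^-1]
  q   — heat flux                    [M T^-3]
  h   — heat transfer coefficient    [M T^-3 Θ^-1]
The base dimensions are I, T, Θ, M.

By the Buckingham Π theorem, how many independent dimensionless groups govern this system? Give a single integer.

Write exponents as rows I,T,Θ,M / cols γ,i,m,ΔT,f,q,h:
  I: [ 0  1  0  0  0  0  0]
  T: [-1  0  0  0 -1 -3 -3]
  Θ: [ 0  0  0  1  0  0 -1]
  M: [ 0  0  1  0  0  1  1]
Echelon form has 4 nonzero rows (pivots: γ,i,m,ΔT)
7 vars − rank 4 = 3 Π groups

3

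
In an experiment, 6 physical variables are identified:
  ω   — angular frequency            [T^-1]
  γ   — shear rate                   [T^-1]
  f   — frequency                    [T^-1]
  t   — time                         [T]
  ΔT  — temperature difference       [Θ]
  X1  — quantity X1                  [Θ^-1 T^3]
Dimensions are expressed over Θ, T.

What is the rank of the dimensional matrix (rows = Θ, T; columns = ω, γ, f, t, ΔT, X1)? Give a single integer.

2

Dimensional matrix (Θ×T by ω×γ×f×t×ΔT×X1):
  Θ: [ 0  0  0  0  1 -1]
  T: [-1 -1 -1  1  0  3]
Row reduction gives pivot columns ω,ΔT; rank = 2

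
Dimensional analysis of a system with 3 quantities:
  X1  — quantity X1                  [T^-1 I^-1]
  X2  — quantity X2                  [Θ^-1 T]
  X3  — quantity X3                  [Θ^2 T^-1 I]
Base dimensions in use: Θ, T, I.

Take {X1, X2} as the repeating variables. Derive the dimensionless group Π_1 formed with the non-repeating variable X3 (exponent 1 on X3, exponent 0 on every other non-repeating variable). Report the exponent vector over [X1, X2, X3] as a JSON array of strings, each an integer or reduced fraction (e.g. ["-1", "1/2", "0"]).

Dimensional matrix (Θ×T×I by X1×X2×X3):
  Θ: [ 0 -1  2]
  T: [-1  1 -1]
  I: [-1  0  1]
Echelon form has 2 nonzero rows (pivots: X1,X2)
Pivot set = {X1,X2}, free = {X3}
RREF:
  r0: [   1    0   -1]
  r1: [   0    1   -2]
  r2: [   0    0    0]
Fix exponent of X3 at 1; solve each RREF row for its pivot's exponent:
  r0: exp(X1) + (-1)·1 = 0 ⇒ exp(X1) = 1
  r1: exp(X2) + (-2)·1 = 0 ⇒ exp(X2) = 2
Π_1 = X1 · X2^2 · X3

["1", "2", "1"]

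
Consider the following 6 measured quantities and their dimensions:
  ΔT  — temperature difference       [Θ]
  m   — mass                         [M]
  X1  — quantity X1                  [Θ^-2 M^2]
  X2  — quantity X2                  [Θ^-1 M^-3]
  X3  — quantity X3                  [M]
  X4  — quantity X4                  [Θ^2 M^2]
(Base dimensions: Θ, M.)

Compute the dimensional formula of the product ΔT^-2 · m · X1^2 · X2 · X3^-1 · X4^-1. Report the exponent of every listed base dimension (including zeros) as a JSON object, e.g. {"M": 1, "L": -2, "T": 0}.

Write exponents as rows Θ,M / cols ΔT,m,X1,X2,X3,X4:
  Θ: [ 1  0 -2 -1  0  2]
  M: [ 0  1  2 -3  1  2]
  [Θ]: (-2)·1+(1)·0+(2)·-2+(1)·-1+(-1)·0+(-1)·2 = -9
  [M]: (-2)·0+(1)·1+(2)·2+(1)·-3+(-1)·1+(-1)·2 = -1
⇒ Θ^-9 M^-1

{"Θ": -9, "M": -1}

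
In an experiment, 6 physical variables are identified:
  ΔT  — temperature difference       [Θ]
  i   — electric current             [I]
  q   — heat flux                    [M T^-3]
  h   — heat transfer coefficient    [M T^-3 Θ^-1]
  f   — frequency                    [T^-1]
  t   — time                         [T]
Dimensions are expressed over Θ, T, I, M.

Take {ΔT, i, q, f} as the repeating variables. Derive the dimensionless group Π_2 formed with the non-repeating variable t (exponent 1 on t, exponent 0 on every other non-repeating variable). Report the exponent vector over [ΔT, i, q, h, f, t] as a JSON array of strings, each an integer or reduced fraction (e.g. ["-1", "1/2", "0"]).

Exponent matrix [Θ,T,I,M] × [ΔT,i,q,h,f,t]:
  Θ: [ 1  0  0 -1  0  0]
  T: [ 0  0 -3 -3 -1  1]
  I: [ 0  1  0  0  0  0]
  M: [ 0  0  1  1  0  0]
Row reduction gives pivot columns ΔT,i,q,f; rank = 4
Repeat: ΔT,i,q,f; free: h,t
RREF:
  r0: [   1    0    0   -1    0    0]
  r1: [   0    1    0    0    0    0]
  r2: [   0    0    1    1    0    0]
  r3: [   0    0    0    0    1   -1]
Fix exponent of t at 1, h at 0; solve each RREF row for its pivot's exponent:
  r0: exp(ΔT) + (0)·1 = 0 ⇒ exp(ΔT) = 0
  r1: exp(i) + (0)·1 = 0 ⇒ exp(i) = 0
  r2: exp(q) + (0)·1 = 0 ⇒ exp(q) = 0
  r3: exp(f) + (-1)·1 = 0 ⇒ exp(f) = 1
Π_2 = f · t

["0", "0", "0", "0", "1", "1"]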